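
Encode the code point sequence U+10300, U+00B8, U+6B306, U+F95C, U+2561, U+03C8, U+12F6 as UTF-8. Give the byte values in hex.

F0 90 8C 80 C2 B8 F1 AB 8C 86 EF A5 9C E2 95 A1 CF 88 E1 8B B6

U+10300: 4-byte form → F0 90 8C 80.
U+00B8: 2-byte form → C2 B8.
U+6B306: 4-byte form → F1 AB 8C 86.
U+F95C: 3-byte form → EF A5 9C.
U+2561: 3-byte form → E2 95 A1.
U+03C8: 2-byte form → CF 88.
U+12F6: 3-byte form → E1 8B B6.
Concatenated (21 bytes): F0 90 8C 80 C2 B8 F1 AB 8C 86 EF A5 9C E2 95 A1 CF 88 E1 8B B6.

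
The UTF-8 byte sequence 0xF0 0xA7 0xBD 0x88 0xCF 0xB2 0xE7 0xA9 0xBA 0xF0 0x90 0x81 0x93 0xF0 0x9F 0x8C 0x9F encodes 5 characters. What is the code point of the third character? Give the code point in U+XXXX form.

U+7A7A

Offset 0: leading byte 0xF0 = 11110000 → 4-byte char #1 = F0 A7 BD 88.
Offset 4: leading byte 0xCF = 11001111 → 2-byte char #2 = CF B2.
Offset 6: leading byte 0xE7 = 11100111 → 3-byte char #3 = E7 A9 BA.
Leading byte 0xE7 = 11100111 matches 1110xxxx → 3-byte sequence.
Byte 1: 0xE7 = 11100111, payload 0111 (4 bits).
Byte 2: 0xA9 = 10101001 (10xxxxxx ✓), payload 101001.
Byte 3: 0xBA = 10111010 (10xxxxxx ✓), payload 111010.
Concatenate: 0111101001111010 = 0x7A7A (16 bits → U+7A7A).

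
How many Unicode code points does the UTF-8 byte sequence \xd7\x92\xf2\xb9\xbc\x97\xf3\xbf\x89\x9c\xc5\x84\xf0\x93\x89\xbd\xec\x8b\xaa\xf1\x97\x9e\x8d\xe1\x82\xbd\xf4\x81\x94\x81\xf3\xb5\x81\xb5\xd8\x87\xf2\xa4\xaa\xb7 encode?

Byte at offset 0: 0xD7 = 11010111 → 2-byte char (#1). Advance 2.
Byte at offset 2: 0xF2 = 11110010 → 4-byte char (#2). Advance 4.
Byte at offset 6: 0xF3 = 11110011 → 4-byte char (#3). Advance 4.
Byte at offset 10: 0xC5 = 11000101 → 2-byte char (#4). Advance 2.
Byte at offset 12: 0xF0 = 11110000 → 4-byte char (#5). Advance 4.
Byte at offset 16: 0xEC = 11101100 → 3-byte char (#6). Advance 3.
Byte at offset 19: 0xF1 = 11110001 → 4-byte char (#7). Advance 4.
Byte at offset 23: 0xE1 = 11100001 → 3-byte char (#8). Advance 3.
Byte at offset 26: 0xF4 = 11110100 → 4-byte char (#9). Advance 4.
Byte at offset 30: 0xF3 = 11110011 → 4-byte char (#10). Advance 4.
Byte at offset 34: 0xD8 = 11011000 → 2-byte char (#11). Advance 2.
Byte at offset 36: 0xF2 = 11110010 → 4-byte char (#12). Advance 4.
Reached end at offset 40 after 12 code points.

12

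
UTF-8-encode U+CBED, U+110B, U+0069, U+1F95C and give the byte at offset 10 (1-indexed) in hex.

0xA5

1-indexed offset 10 is 0-indexed offset 9.
U+CBED → 3-byte form EC AF AD at offsets 0–2.
U+110B → 3-byte form E1 84 8B at offsets 3–5.
U+0069 → 1-byte form 69 at offsets 6–6.
U+1F95C → 4-byte form F0 9F A5 9C at offsets 7–10.
Offset 9 falls in char 4's range; it's byte 3 of F0 9F A5 9C = 0xA5.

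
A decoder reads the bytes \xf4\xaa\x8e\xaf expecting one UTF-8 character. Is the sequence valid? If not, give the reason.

invalid (encodes a value above U+10FFFF)

Leading byte 0xF4 = 11110100 → 4-byte form.
Payload = 0x12A3AF, which exceeds U+10FFFF, the maximum Unicode code point. (Leading bytes F5–FF, or F4 followed by ≥ 0x90, are invalid.)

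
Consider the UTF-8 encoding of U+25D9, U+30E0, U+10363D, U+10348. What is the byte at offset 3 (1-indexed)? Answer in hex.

0x99

1-indexed offset 3 is 0-indexed offset 2.
U+25D9 → 3-byte form E2 97 99 at offsets 0–2.
Offset 2 falls in char 1's range; it's byte 3 of E2 97 99 = 0x99.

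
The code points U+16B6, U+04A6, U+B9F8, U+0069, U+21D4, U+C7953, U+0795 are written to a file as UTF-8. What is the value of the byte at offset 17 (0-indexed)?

U+16B6 → 3-byte form E1 9A B6 at offsets 0–2.
U+04A6 → 2-byte form D2 A6 at offsets 3–4.
U+B9F8 → 3-byte form EB A7 B8 at offsets 5–7.
U+0069 → 1-byte form 69 at offsets 8–8.
U+21D4 → 3-byte form E2 87 94 at offsets 9–11.
U+C7953 → 4-byte form F3 87 A5 93 at offsets 12–15.
U+0795 → 2-byte form DE 95 at offsets 16–17.
Offset 17 falls in char 7's range; it's byte 2 of DE 95 = 0x95.

0x95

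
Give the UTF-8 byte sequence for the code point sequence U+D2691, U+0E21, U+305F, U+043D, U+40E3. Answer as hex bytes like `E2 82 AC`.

U+D2691: 4-byte form → F3 92 9A 91.
U+0E21: 3-byte form → E0 B8 A1.
U+305F: 3-byte form → E3 81 9F.
U+043D: 2-byte form → D0 BD.
U+40E3: 3-byte form → E4 83 A3.
Concatenated (15 bytes): F3 92 9A 91 E0 B8 A1 E3 81 9F D0 BD E4 83 A3.

F3 92 9A 91 E0 B8 A1 E3 81 9F D0 BD E4 83 A3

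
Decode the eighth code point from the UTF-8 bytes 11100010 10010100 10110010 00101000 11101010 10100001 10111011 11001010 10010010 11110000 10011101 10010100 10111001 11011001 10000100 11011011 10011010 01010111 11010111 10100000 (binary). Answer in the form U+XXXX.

U+0057

Offset 0: leading byte 0xE2 = 11100010 → 3-byte char #1 = E2 94 B2.
Offset 3: leading byte 0x28 = 00101000 → 1-byte char #2 = 28.
Offset 4: leading byte 0xEA = 11101010 → 3-byte char #3 = EA A1 BB.
Offset 7: leading byte 0xCA = 11001010 → 2-byte char #4 = CA 92.
Offset 9: leading byte 0xF0 = 11110000 → 4-byte char #5 = F0 9D 94 B9.
Offset 13: leading byte 0xD9 = 11011001 → 2-byte char #6 = D9 84.
Offset 15: leading byte 0xDB = 11011011 → 2-byte char #7 = DB 9A.
Offset 17: leading byte 0x57 = 01010111 → 1-byte char #8 = 57.
Leading byte 0x57 = 01010111 matches 0xxxxxxx → 1-byte sequence.
Byte 1: 0x57 = 01010111, payload 1010111 (7 bits).
Concatenate: 1010111 = 0x57 (7 bits → U+0057).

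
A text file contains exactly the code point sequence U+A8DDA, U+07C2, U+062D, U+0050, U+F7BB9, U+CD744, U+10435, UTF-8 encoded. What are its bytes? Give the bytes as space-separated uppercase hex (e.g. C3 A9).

U+A8DDA: 4-byte form → F2 A8 B7 9A.
U+07C2: 2-byte form → DF 82.
U+062D: 2-byte form → D8 AD.
U+0050: 1-byte form → 50.
U+F7BB9: 4-byte form → F3 B7 AE B9.
U+CD744: 4-byte form → F3 8D 9D 84.
U+10435: 4-byte form → F0 90 90 B5.
Concatenated (21 bytes): F2 A8 B7 9A DF 82 D8 AD 50 F3 B7 AE B9 F3 8D 9D 84 F0 90 90 B5.

F2 A8 B7 9A DF 82 D8 AD 50 F3 B7 AE B9 F3 8D 9D 84 F0 90 90 B5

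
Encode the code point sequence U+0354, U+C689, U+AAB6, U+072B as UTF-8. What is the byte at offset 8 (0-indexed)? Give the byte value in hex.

0xDC

U+0354 → 2-byte form CD 94 at offsets 0–1.
U+C689 → 3-byte form EC 9A 89 at offsets 2–4.
U+AAB6 → 3-byte form EA AA B6 at offsets 5–7.
U+072B → 2-byte form DC AB at offsets 8–9.
Offset 8 falls in char 4's range; it's byte 1 of DC AB = 0xDC.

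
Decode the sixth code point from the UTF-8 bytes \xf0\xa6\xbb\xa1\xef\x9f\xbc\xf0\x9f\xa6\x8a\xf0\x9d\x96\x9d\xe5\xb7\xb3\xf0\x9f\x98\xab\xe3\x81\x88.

Offset 0: leading byte 0xF0 = 11110000 → 4-byte char #1 = F0 A6 BB A1.
Offset 4: leading byte 0xEF = 11101111 → 3-byte char #2 = EF 9F BC.
Offset 7: leading byte 0xF0 = 11110000 → 4-byte char #3 = F0 9F A6 8A.
Offset 11: leading byte 0xF0 = 11110000 → 4-byte char #4 = F0 9D 96 9D.
Offset 15: leading byte 0xE5 = 11100101 → 3-byte char #5 = E5 B7 B3.
Offset 18: leading byte 0xF0 = 11110000 → 4-byte char #6 = F0 9F 98 AB.
Leading byte 0xF0 = 11110000 matches 11110xxx → 4-byte sequence.
Byte 1: 0xF0 = 11110000, payload 000 (3 bits).
Byte 2: 0x9F = 10011111 (10xxxxxx ✓), payload 011111.
Byte 3: 0x98 = 10011000 (10xxxxxx ✓), payload 011000.
Byte 4: 0xAB = 10101011 (10xxxxxx ✓), payload 101011.
Concatenate: 000011111011000101011 = 0x1F62B (21 bits → U+1F62B).

U+1F62B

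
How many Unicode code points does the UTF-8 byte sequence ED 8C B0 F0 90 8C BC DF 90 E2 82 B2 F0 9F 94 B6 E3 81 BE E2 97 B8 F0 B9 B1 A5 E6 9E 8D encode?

9

Byte at offset 0: 0xED = 11101101 → 3-byte char (#1). Advance 3.
Byte at offset 3: 0xF0 = 11110000 → 4-byte char (#2). Advance 4.
Byte at offset 7: 0xDF = 11011111 → 2-byte char (#3). Advance 2.
Byte at offset 9: 0xE2 = 11100010 → 3-byte char (#4). Advance 3.
Byte at offset 12: 0xF0 = 11110000 → 4-byte char (#5). Advance 4.
Byte at offset 16: 0xE3 = 11100011 → 3-byte char (#6). Advance 3.
Byte at offset 19: 0xE2 = 11100010 → 3-byte char (#7). Advance 3.
Byte at offset 22: 0xF0 = 11110000 → 4-byte char (#8). Advance 4.
Byte at offset 26: 0xE6 = 11100110 → 3-byte char (#9). Advance 3.
Reached end at offset 29 after 9 code points.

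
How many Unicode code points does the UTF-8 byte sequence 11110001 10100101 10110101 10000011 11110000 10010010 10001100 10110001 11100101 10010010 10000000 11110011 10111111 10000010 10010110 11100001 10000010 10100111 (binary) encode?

Byte at offset 0: 0xF1 = 11110001 → 4-byte char (#1). Advance 4.
Byte at offset 4: 0xF0 = 11110000 → 4-byte char (#2). Advance 4.
Byte at offset 8: 0xE5 = 11100101 → 3-byte char (#3). Advance 3.
Byte at offset 11: 0xF3 = 11110011 → 4-byte char (#4). Advance 4.
Byte at offset 15: 0xE1 = 11100001 → 3-byte char (#5). Advance 3.
Reached end at offset 18 after 5 code points.

5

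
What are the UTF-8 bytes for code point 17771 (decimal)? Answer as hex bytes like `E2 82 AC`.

U+456B = 0x456B = 17771 decimal. In range U+0800–U+FFFF → 3-byte form: 1110xxxx 10xxxxxx 10xxxxxx.
Binary (16 bits): 0100010101101011.
Split 4+6+6: 0100 | 010101 | 101011.
Byte 1: 11100100 = 0xE4.
Byte 2: 10010101 = 0x95.
Byte 3: 10101011 = 0xAB.

E4 95 AB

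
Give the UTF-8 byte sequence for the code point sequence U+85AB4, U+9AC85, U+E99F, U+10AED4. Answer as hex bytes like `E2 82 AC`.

U+85AB4: 4-byte form → F2 85 AA B4.
U+9AC85: 4-byte form → F2 9A B2 85.
U+E99F: 3-byte form → EE A6 9F.
U+10AED4: 4-byte form → F4 8A BB 94.
Concatenated (15 bytes): F2 85 AA B4 F2 9A B2 85 EE A6 9F F4 8A BB 94.

F2 85 AA B4 F2 9A B2 85 EE A6 9F F4 8A BB 94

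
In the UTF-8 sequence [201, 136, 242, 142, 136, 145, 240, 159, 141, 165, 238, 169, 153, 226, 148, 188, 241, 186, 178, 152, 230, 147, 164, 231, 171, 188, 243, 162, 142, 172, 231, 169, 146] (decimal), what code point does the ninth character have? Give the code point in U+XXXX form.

U+E23AC

Offset 0: leading byte 0xC9 = 11001001 → 2-byte char #1 = C9 88.
Offset 2: leading byte 0xF2 = 11110010 → 4-byte char #2 = F2 8E 88 91.
Offset 6: leading byte 0xF0 = 11110000 → 4-byte char #3 = F0 9F 8D A5.
Offset 10: leading byte 0xEE = 11101110 → 3-byte char #4 = EE A9 99.
Offset 13: leading byte 0xE2 = 11100010 → 3-byte char #5 = E2 94 BC.
Offset 16: leading byte 0xF1 = 11110001 → 4-byte char #6 = F1 BA B2 98.
Offset 20: leading byte 0xE6 = 11100110 → 3-byte char #7 = E6 93 A4.
Offset 23: leading byte 0xE7 = 11100111 → 3-byte char #8 = E7 AB BC.
Offset 26: leading byte 0xF3 = 11110011 → 4-byte char #9 = F3 A2 8E AC.
Leading byte 0xF3 = 11110011 matches 11110xxx → 4-byte sequence.
Byte 1: 0xF3 = 11110011, payload 011 (3 bits).
Byte 2: 0xA2 = 10100010 (10xxxxxx ✓), payload 100010.
Byte 3: 0x8E = 10001110 (10xxxxxx ✓), payload 001110.
Byte 4: 0xAC = 10101100 (10xxxxxx ✓), payload 101100.
Concatenate: 011100010001110101100 = 0xE23AC (21 bits → U+E23AC).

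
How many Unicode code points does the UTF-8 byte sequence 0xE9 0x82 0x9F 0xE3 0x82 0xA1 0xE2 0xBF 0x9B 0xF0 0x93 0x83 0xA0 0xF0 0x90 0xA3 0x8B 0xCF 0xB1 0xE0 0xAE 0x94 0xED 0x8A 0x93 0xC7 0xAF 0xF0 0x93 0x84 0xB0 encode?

10

Byte at offset 0: 0xE9 = 11101001 → 3-byte char (#1). Advance 3.
Byte at offset 3: 0xE3 = 11100011 → 3-byte char (#2). Advance 3.
Byte at offset 6: 0xE2 = 11100010 → 3-byte char (#3). Advance 3.
Byte at offset 9: 0xF0 = 11110000 → 4-byte char (#4). Advance 4.
Byte at offset 13: 0xF0 = 11110000 → 4-byte char (#5). Advance 4.
Byte at offset 17: 0xCF = 11001111 → 2-byte char (#6). Advance 2.
Byte at offset 19: 0xE0 = 11100000 → 3-byte char (#7). Advance 3.
Byte at offset 22: 0xED = 11101101 → 3-byte char (#8). Advance 3.
Byte at offset 25: 0xC7 = 11000111 → 2-byte char (#9). Advance 2.
Byte at offset 27: 0xF0 = 11110000 → 4-byte char (#10). Advance 4.
Reached end at offset 31 after 10 code points.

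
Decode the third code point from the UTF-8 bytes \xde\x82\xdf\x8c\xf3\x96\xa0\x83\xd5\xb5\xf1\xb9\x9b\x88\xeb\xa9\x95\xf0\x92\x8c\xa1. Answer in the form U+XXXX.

U+D6803

Offset 0: leading byte 0xDE = 11011110 → 2-byte char #1 = DE 82.
Offset 2: leading byte 0xDF = 11011111 → 2-byte char #2 = DF 8C.
Offset 4: leading byte 0xF3 = 11110011 → 4-byte char #3 = F3 96 A0 83.
Leading byte 0xF3 = 11110011 matches 11110xxx → 4-byte sequence.
Byte 1: 0xF3 = 11110011, payload 011 (3 bits).
Byte 2: 0x96 = 10010110 (10xxxxxx ✓), payload 010110.
Byte 3: 0xA0 = 10100000 (10xxxxxx ✓), payload 100000.
Byte 4: 0x83 = 10000011 (10xxxxxx ✓), payload 000011.
Concatenate: 011010110100000000011 = 0xD6803 (21 bits → U+D6803).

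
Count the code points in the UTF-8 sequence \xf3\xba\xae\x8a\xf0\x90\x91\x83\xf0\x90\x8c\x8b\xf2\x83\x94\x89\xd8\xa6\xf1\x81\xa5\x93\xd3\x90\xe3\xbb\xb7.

8

Byte at offset 0: 0xF3 = 11110011 → 4-byte char (#1). Advance 4.
Byte at offset 4: 0xF0 = 11110000 → 4-byte char (#2). Advance 4.
Byte at offset 8: 0xF0 = 11110000 → 4-byte char (#3). Advance 4.
Byte at offset 12: 0xF2 = 11110010 → 4-byte char (#4). Advance 4.
Byte at offset 16: 0xD8 = 11011000 → 2-byte char (#5). Advance 2.
Byte at offset 18: 0xF1 = 11110001 → 4-byte char (#6). Advance 4.
Byte at offset 22: 0xD3 = 11010011 → 2-byte char (#7). Advance 2.
Byte at offset 24: 0xE3 = 11100011 → 3-byte char (#8). Advance 3.
Reached end at offset 27 after 8 code points.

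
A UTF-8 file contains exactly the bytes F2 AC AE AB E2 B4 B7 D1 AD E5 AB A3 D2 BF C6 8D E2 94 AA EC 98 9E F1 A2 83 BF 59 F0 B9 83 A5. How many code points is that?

11

Byte at offset 0: 0xF2 = 11110010 → 4-byte char (#1). Advance 4.
Byte at offset 4: 0xE2 = 11100010 → 3-byte char (#2). Advance 3.
Byte at offset 7: 0xD1 = 11010001 → 2-byte char (#3). Advance 2.
Byte at offset 9: 0xE5 = 11100101 → 3-byte char (#4). Advance 3.
Byte at offset 12: 0xD2 = 11010010 → 2-byte char (#5). Advance 2.
Byte at offset 14: 0xC6 = 11000110 → 2-byte char (#6). Advance 2.
Byte at offset 16: 0xE2 = 11100010 → 3-byte char (#7). Advance 3.
Byte at offset 19: 0xEC = 11101100 → 3-byte char (#8). Advance 3.
Byte at offset 22: 0xF1 = 11110001 → 4-byte char (#9). Advance 4.
Byte at offset 26: 0x59 = 01011001 → 1-byte char (#10). Advance 1.
Byte at offset 27: 0xF0 = 11110000 → 4-byte char (#11). Advance 4.
Reached end at offset 31 after 11 code points.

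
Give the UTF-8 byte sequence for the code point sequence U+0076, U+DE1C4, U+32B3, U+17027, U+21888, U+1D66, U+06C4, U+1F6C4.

76 F3 9E 87 84 E3 8A B3 F0 97 80 A7 F0 A1 A2 88 E1 B5 A6 DB 84 F0 9F 9B 84

U+0076: 1-byte form → 76.
U+DE1C4: 4-byte form → F3 9E 87 84.
U+32B3: 3-byte form → E3 8A B3.
U+17027: 4-byte form → F0 97 80 A7.
U+21888: 4-byte form → F0 A1 A2 88.
U+1D66: 3-byte form → E1 B5 A6.
U+06C4: 2-byte form → DB 84.
U+1F6C4: 4-byte form → F0 9F 9B 84.
Concatenated (25 bytes): 76 F3 9E 87 84 E3 8A B3 F0 97 80 A7 F0 A1 A2 88 E1 B5 A6 DB 84 F0 9F 9B 84.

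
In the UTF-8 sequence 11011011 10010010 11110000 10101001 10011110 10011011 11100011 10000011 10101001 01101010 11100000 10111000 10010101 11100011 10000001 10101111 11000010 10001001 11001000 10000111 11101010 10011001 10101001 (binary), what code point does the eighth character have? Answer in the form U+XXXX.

Offset 0: leading byte 0xDB = 11011011 → 2-byte char #1 = DB 92.
Offset 2: leading byte 0xF0 = 11110000 → 4-byte char #2 = F0 A9 9E 9B.
Offset 6: leading byte 0xE3 = 11100011 → 3-byte char #3 = E3 83 A9.
Offset 9: leading byte 0x6A = 01101010 → 1-byte char #4 = 6A.
Offset 10: leading byte 0xE0 = 11100000 → 3-byte char #5 = E0 B8 95.
Offset 13: leading byte 0xE3 = 11100011 → 3-byte char #6 = E3 81 AF.
Offset 16: leading byte 0xC2 = 11000010 → 2-byte char #7 = C2 89.
Offset 18: leading byte 0xC8 = 11001000 → 2-byte char #8 = C8 87.
Leading byte 0xC8 = 11001000 matches 110xxxxx → 2-byte sequence.
Byte 1: 0xC8 = 11001000, payload 01000 (5 bits).
Byte 2: 0x87 = 10000111 (10xxxxxx ✓), payload 000111.
Concatenate: 01000000111 = 0x207 (11 bits → U+0207).

U+0207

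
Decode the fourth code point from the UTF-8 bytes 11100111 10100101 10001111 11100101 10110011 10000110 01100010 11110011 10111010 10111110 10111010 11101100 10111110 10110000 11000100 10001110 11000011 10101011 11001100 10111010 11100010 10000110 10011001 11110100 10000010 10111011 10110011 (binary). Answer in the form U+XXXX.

U+FAFBA

Offset 0: leading byte 0xE7 = 11100111 → 3-byte char #1 = E7 A5 8F.
Offset 3: leading byte 0xE5 = 11100101 → 3-byte char #2 = E5 B3 86.
Offset 6: leading byte 0x62 = 01100010 → 1-byte char #3 = 62.
Offset 7: leading byte 0xF3 = 11110011 → 4-byte char #4 = F3 BA BE BA.
Leading byte 0xF3 = 11110011 matches 11110xxx → 4-byte sequence.
Byte 1: 0xF3 = 11110011, payload 011 (3 bits).
Byte 2: 0xBA = 10111010 (10xxxxxx ✓), payload 111010.
Byte 3: 0xBE = 10111110 (10xxxxxx ✓), payload 111110.
Byte 4: 0xBA = 10111010 (10xxxxxx ✓), payload 111010.
Concatenate: 011111010111110111010 = 0xFAFBA (21 bits → U+FAFBA).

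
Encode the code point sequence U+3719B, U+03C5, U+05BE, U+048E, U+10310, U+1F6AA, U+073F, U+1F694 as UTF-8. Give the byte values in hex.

U+3719B: 4-byte form → F0 B7 86 9B.
U+03C5: 2-byte form → CF 85.
U+05BE: 2-byte form → D6 BE.
U+048E: 2-byte form → D2 8E.
U+10310: 4-byte form → F0 90 8C 90.
U+1F6AA: 4-byte form → F0 9F 9A AA.
U+073F: 2-byte form → DC BF.
U+1F694: 4-byte form → F0 9F 9A 94.
Concatenated (24 bytes): F0 B7 86 9B CF 85 D6 BE D2 8E F0 90 8C 90 F0 9F 9A AA DC BF F0 9F 9A 94.

F0 B7 86 9B CF 85 D6 BE D2 8E F0 90 8C 90 F0 9F 9A AA DC BF F0 9F 9A 94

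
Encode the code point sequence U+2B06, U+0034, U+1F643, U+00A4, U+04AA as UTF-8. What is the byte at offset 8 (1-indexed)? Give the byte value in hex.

1-indexed offset 8 is 0-indexed offset 7.
U+2B06 → 3-byte form E2 AC 86 at offsets 0–2.
U+0034 → 1-byte form 34 at offsets 3–3.
U+1F643 → 4-byte form F0 9F 99 83 at offsets 4–7.
Offset 7 falls in char 3's range; it's byte 4 of F0 9F 99 83 = 0x83.

0x83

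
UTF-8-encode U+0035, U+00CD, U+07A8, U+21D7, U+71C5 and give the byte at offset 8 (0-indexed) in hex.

U+0035 → 1-byte form 35 at offsets 0–0.
U+00CD → 2-byte form C3 8D at offsets 1–2.
U+07A8 → 2-byte form DE A8 at offsets 3–4.
U+21D7 → 3-byte form E2 87 97 at offsets 5–7.
U+71C5 → 3-byte form E7 87 85 at offsets 8–10.
Offset 8 falls in char 5's range; it's byte 1 of E7 87 85 = 0xE7.

0xE7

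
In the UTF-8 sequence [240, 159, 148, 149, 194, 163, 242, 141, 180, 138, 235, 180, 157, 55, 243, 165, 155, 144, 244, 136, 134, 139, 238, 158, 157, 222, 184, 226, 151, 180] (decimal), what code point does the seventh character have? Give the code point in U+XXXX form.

Offset 0: leading byte 0xF0 = 11110000 → 4-byte char #1 = F0 9F 94 95.
Offset 4: leading byte 0xC2 = 11000010 → 2-byte char #2 = C2 A3.
Offset 6: leading byte 0xF2 = 11110010 → 4-byte char #3 = F2 8D B4 8A.
Offset 10: leading byte 0xEB = 11101011 → 3-byte char #4 = EB B4 9D.
Offset 13: leading byte 0x37 = 00110111 → 1-byte char #5 = 37.
Offset 14: leading byte 0xF3 = 11110011 → 4-byte char #6 = F3 A5 9B 90.
Offset 18: leading byte 0xF4 = 11110100 → 4-byte char #7 = F4 88 86 8B.
Leading byte 0xF4 = 11110100 matches 11110xxx → 4-byte sequence.
Byte 1: 0xF4 = 11110100, payload 100 (3 bits).
Byte 2: 0x88 = 10001000 (10xxxxxx ✓), payload 001000.
Byte 3: 0x86 = 10000110 (10xxxxxx ✓), payload 000110.
Byte 4: 0x8B = 10001011 (10xxxxxx ✓), payload 001011.
Concatenate: 100001000000110001011 = 0x10818B (21 bits → U+10818B).

U+10818B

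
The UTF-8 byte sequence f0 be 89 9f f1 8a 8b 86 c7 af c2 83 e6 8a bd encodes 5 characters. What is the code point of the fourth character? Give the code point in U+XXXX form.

Offset 0: leading byte 0xF0 = 11110000 → 4-byte char #1 = F0 BE 89 9F.
Offset 4: leading byte 0xF1 = 11110001 → 4-byte char #2 = F1 8A 8B 86.
Offset 8: leading byte 0xC7 = 11000111 → 2-byte char #3 = C7 AF.
Offset 10: leading byte 0xC2 = 11000010 → 2-byte char #4 = C2 83.
Leading byte 0xC2 = 11000010 matches 110xxxxx → 2-byte sequence.
Byte 1: 0xC2 = 11000010, payload 00010 (5 bits).
Byte 2: 0x83 = 10000011 (10xxxxxx ✓), payload 000011.
Concatenate: 00010000011 = 0x83 (11 bits → U+0083).

U+0083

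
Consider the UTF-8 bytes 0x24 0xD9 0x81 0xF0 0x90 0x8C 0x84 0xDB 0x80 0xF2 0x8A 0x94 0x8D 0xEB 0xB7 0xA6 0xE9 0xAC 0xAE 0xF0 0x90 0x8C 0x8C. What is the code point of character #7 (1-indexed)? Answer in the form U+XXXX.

Offset 0: leading byte 0x24 = 00100100 → 1-byte char #1 = 24.
Offset 1: leading byte 0xD9 = 11011001 → 2-byte char #2 = D9 81.
Offset 3: leading byte 0xF0 = 11110000 → 4-byte char #3 = F0 90 8C 84.
Offset 7: leading byte 0xDB = 11011011 → 2-byte char #4 = DB 80.
Offset 9: leading byte 0xF2 = 11110010 → 4-byte char #5 = F2 8A 94 8D.
Offset 13: leading byte 0xEB = 11101011 → 3-byte char #6 = EB B7 A6.
Offset 16: leading byte 0xE9 = 11101001 → 3-byte char #7 = E9 AC AE.
Leading byte 0xE9 = 11101001 matches 1110xxxx → 3-byte sequence.
Byte 1: 0xE9 = 11101001, payload 1001 (4 bits).
Byte 2: 0xAC = 10101100 (10xxxxxx ✓), payload 101100.
Byte 3: 0xAE = 10101110 (10xxxxxx ✓), payload 101110.
Concatenate: 1001101100101110 = 0x9B2E (16 bits → U+9B2E).

U+9B2E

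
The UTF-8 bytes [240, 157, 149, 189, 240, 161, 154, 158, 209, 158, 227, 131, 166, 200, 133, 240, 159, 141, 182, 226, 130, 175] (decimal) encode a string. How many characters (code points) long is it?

7

Byte at offset 0: 0xF0 = 11110000 → 4-byte char (#1). Advance 4.
Byte at offset 4: 0xF0 = 11110000 → 4-byte char (#2). Advance 4.
Byte at offset 8: 0xD1 = 11010001 → 2-byte char (#3). Advance 2.
Byte at offset 10: 0xE3 = 11100011 → 3-byte char (#4). Advance 3.
Byte at offset 13: 0xC8 = 11001000 → 2-byte char (#5). Advance 2.
Byte at offset 15: 0xF0 = 11110000 → 4-byte char (#6). Advance 4.
Byte at offset 19: 0xE2 = 11100010 → 3-byte char (#7). Advance 3.
Reached end at offset 22 after 7 code points.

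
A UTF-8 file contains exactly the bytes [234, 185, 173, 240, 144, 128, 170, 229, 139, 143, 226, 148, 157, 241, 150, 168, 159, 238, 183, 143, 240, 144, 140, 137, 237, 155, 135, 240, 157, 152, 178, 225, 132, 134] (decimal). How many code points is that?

10

Byte at offset 0: 0xEA = 11101010 → 3-byte char (#1). Advance 3.
Byte at offset 3: 0xF0 = 11110000 → 4-byte char (#2). Advance 4.
Byte at offset 7: 0xE5 = 11100101 → 3-byte char (#3). Advance 3.
Byte at offset 10: 0xE2 = 11100010 → 3-byte char (#4). Advance 3.
Byte at offset 13: 0xF1 = 11110001 → 4-byte char (#5). Advance 4.
Byte at offset 17: 0xEE = 11101110 → 3-byte char (#6). Advance 3.
Byte at offset 20: 0xF0 = 11110000 → 4-byte char (#7). Advance 4.
Byte at offset 24: 0xED = 11101101 → 3-byte char (#8). Advance 3.
Byte at offset 27: 0xF0 = 11110000 → 4-byte char (#9). Advance 4.
Byte at offset 31: 0xE1 = 11100001 → 3-byte char (#10). Advance 3.
Reached end at offset 34 after 10 code points.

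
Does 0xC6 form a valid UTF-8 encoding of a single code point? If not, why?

invalid (sequence truncated)

Leading byte 0xC6 = 11000110 → 2-byte form, but only 1 byte is present.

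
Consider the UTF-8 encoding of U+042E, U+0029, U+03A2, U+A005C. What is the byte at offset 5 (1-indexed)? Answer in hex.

0xA2

1-indexed offset 5 is 0-indexed offset 4.
U+042E → 2-byte form D0 AE at offsets 0–1.
U+0029 → 1-byte form 29 at offsets 2–2.
U+03A2 → 2-byte form CE A2 at offsets 3–4.
Offset 4 falls in char 3's range; it's byte 2 of CE A2 = 0xA2.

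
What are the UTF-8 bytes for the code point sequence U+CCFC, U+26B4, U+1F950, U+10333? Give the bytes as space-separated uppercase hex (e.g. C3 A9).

EC B3 BC E2 9A B4 F0 9F A5 90 F0 90 8C B3

U+CCFC: 3-byte form → EC B3 BC.
U+26B4: 3-byte form → E2 9A B4.
U+1F950: 4-byte form → F0 9F A5 90.
U+10333: 4-byte form → F0 90 8C B3.
Concatenated (14 bytes): EC B3 BC E2 9A B4 F0 9F A5 90 F0 90 8C B3.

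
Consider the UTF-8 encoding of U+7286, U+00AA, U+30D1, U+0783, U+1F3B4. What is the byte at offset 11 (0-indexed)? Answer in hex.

U+7286 → 3-byte form E7 8A 86 at offsets 0–2.
U+00AA → 2-byte form C2 AA at offsets 3–4.
U+30D1 → 3-byte form E3 83 91 at offsets 5–7.
U+0783 → 2-byte form DE 83 at offsets 8–9.
U+1F3B4 → 4-byte form F0 9F 8E B4 at offsets 10–13.
Offset 11 falls in char 5's range; it's byte 2 of F0 9F 8E B4 = 0x9F.

0x9F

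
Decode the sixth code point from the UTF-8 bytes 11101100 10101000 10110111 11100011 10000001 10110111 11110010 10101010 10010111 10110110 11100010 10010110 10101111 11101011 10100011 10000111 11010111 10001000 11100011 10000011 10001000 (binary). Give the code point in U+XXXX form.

Offset 0: leading byte 0xEC = 11101100 → 3-byte char #1 = EC A8 B7.
Offset 3: leading byte 0xE3 = 11100011 → 3-byte char #2 = E3 81 B7.
Offset 6: leading byte 0xF2 = 11110010 → 4-byte char #3 = F2 AA 97 B6.
Offset 10: leading byte 0xE2 = 11100010 → 3-byte char #4 = E2 96 AF.
Offset 13: leading byte 0xEB = 11101011 → 3-byte char #5 = EB A3 87.
Offset 16: leading byte 0xD7 = 11010111 → 2-byte char #6 = D7 88.
Leading byte 0xD7 = 11010111 matches 110xxxxx → 2-byte sequence.
Byte 1: 0xD7 = 11010111, payload 10111 (5 bits).
Byte 2: 0x88 = 10001000 (10xxxxxx ✓), payload 001000.
Concatenate: 10111001000 = 0x5C8 (11 bits → U+05C8).

U+05C8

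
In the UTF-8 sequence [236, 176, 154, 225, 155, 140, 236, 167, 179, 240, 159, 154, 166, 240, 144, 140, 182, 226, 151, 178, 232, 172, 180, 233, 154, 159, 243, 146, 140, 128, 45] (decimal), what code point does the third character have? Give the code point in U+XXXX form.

Offset 0: leading byte 0xEC = 11101100 → 3-byte char #1 = EC B0 9A.
Offset 3: leading byte 0xE1 = 11100001 → 3-byte char #2 = E1 9B 8C.
Offset 6: leading byte 0xEC = 11101100 → 3-byte char #3 = EC A7 B3.
Leading byte 0xEC = 11101100 matches 1110xxxx → 3-byte sequence.
Byte 1: 0xEC = 11101100, payload 1100 (4 bits).
Byte 2: 0xA7 = 10100111 (10xxxxxx ✓), payload 100111.
Byte 3: 0xB3 = 10110011 (10xxxxxx ✓), payload 110011.
Concatenate: 1100100111110011 = 0xC9F3 (16 bits → U+C9F3).

U+C9F3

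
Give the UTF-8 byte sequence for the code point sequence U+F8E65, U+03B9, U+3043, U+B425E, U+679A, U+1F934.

U+F8E65: 4-byte form → F3 B8 B9 A5.
U+03B9: 2-byte form → CE B9.
U+3043: 3-byte form → E3 81 83.
U+B425E: 4-byte form → F2 B4 89 9E.
U+679A: 3-byte form → E6 9E 9A.
U+1F934: 4-byte form → F0 9F A4 B4.
Concatenated (20 bytes): F3 B8 B9 A5 CE B9 E3 81 83 F2 B4 89 9E E6 9E 9A F0 9F A4 B4.

F3 B8 B9 A5 CE B9 E3 81 83 F2 B4 89 9E E6 9E 9A F0 9F A4 B4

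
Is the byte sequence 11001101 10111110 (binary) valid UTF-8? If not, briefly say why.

valid

Leading byte 0xCD = 11001101 → 2-byte form.
Continuation bytes 0xBE=10111110 all match 10xxxxxx.
Decoded value 0x37E is ≥ 0x80 (shortest form) and not a surrogate.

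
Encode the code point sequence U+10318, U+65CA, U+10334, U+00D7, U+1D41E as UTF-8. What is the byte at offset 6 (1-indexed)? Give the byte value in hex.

1-indexed offset 6 is 0-indexed offset 5.
U+10318 → 4-byte form F0 90 8C 98 at offsets 0–3.
U+65CA → 3-byte form E6 97 8A at offsets 4–6.
Offset 5 falls in char 2's range; it's byte 2 of E6 97 8A = 0x97.

0x97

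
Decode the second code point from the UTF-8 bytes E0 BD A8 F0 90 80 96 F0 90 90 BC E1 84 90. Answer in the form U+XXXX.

Offset 0: leading byte 0xE0 = 11100000 → 3-byte char #1 = E0 BD A8.
Offset 3: leading byte 0xF0 = 11110000 → 4-byte char #2 = F0 90 80 96.
Leading byte 0xF0 = 11110000 matches 11110xxx → 4-byte sequence.
Byte 1: 0xF0 = 11110000, payload 000 (3 bits).
Byte 2: 0x90 = 10010000 (10xxxxxx ✓), payload 010000.
Byte 3: 0x80 = 10000000 (10xxxxxx ✓), payload 000000.
Byte 4: 0x96 = 10010110 (10xxxxxx ✓), payload 010110.
Concatenate: 000010000000000010110 = 0x10016 (21 bits → U+10016).

U+10016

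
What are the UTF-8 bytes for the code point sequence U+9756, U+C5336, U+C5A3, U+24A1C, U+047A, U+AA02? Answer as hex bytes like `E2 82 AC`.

U+9756: 3-byte form → E9 9D 96.
U+C5336: 4-byte form → F3 85 8C B6.
U+C5A3: 3-byte form → EC 96 A3.
U+24A1C: 4-byte form → F0 A4 A8 9C.
U+047A: 2-byte form → D1 BA.
U+AA02: 3-byte form → EA A8 82.
Concatenated (19 bytes): E9 9D 96 F3 85 8C B6 EC 96 A3 F0 A4 A8 9C D1 BA EA A8 82.

E9 9D 96 F3 85 8C B6 EC 96 A3 F0 A4 A8 9C D1 BA EA A8 82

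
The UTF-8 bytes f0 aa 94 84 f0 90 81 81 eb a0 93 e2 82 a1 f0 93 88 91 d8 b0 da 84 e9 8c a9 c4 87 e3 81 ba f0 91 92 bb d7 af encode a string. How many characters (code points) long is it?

Byte at offset 0: 0xF0 = 11110000 → 4-byte char (#1). Advance 4.
Byte at offset 4: 0xF0 = 11110000 → 4-byte char (#2). Advance 4.
Byte at offset 8: 0xEB = 11101011 → 3-byte char (#3). Advance 3.
Byte at offset 11: 0xE2 = 11100010 → 3-byte char (#4). Advance 3.
Byte at offset 14: 0xF0 = 11110000 → 4-byte char (#5). Advance 4.
Byte at offset 18: 0xD8 = 11011000 → 2-byte char (#6). Advance 2.
Byte at offset 20: 0xDA = 11011010 → 2-byte char (#7). Advance 2.
Byte at offset 22: 0xE9 = 11101001 → 3-byte char (#8). Advance 3.
Byte at offset 25: 0xC4 = 11000100 → 2-byte char (#9). Advance 2.
Byte at offset 27: 0xE3 = 11100011 → 3-byte char (#10). Advance 3.
Byte at offset 30: 0xF0 = 11110000 → 4-byte char (#11). Advance 4.
Byte at offset 34: 0xD7 = 11010111 → 2-byte char (#12). Advance 2.
Reached end at offset 36 after 12 code points.

12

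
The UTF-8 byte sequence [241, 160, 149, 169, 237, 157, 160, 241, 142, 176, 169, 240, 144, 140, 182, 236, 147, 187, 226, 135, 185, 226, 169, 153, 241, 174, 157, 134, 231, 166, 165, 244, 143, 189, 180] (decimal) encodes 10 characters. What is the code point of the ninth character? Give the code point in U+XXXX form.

U+79A5

Offset 0: leading byte 0xF1 = 11110001 → 4-byte char #1 = F1 A0 95 A9.
Offset 4: leading byte 0xED = 11101101 → 3-byte char #2 = ED 9D A0.
Offset 7: leading byte 0xF1 = 11110001 → 4-byte char #3 = F1 8E B0 A9.
Offset 11: leading byte 0xF0 = 11110000 → 4-byte char #4 = F0 90 8C B6.
Offset 15: leading byte 0xEC = 11101100 → 3-byte char #5 = EC 93 BB.
Offset 18: leading byte 0xE2 = 11100010 → 3-byte char #6 = E2 87 B9.
Offset 21: leading byte 0xE2 = 11100010 → 3-byte char #7 = E2 A9 99.
Offset 24: leading byte 0xF1 = 11110001 → 4-byte char #8 = F1 AE 9D 86.
Offset 28: leading byte 0xE7 = 11100111 → 3-byte char #9 = E7 A6 A5.
Leading byte 0xE7 = 11100111 matches 1110xxxx → 3-byte sequence.
Byte 1: 0xE7 = 11100111, payload 0111 (4 bits).
Byte 2: 0xA6 = 10100110 (10xxxxxx ✓), payload 100110.
Byte 3: 0xA5 = 10100101 (10xxxxxx ✓), payload 100101.
Concatenate: 0111100110100101 = 0x79A5 (16 bits → U+79A5).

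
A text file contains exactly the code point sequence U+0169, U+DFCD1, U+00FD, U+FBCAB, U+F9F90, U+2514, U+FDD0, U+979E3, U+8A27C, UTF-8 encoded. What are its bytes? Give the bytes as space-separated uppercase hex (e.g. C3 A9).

C5 A9 F3 9F B3 91 C3 BD F3 BB B2 AB F3 B9 BE 90 E2 94 94 EF B7 90 F2 97 A7 A3 F2 8A 89 BC

U+0169: 2-byte form → C5 A9.
U+DFCD1: 4-byte form → F3 9F B3 91.
U+00FD: 2-byte form → C3 BD.
U+FBCAB: 4-byte form → F3 BB B2 AB.
U+F9F90: 4-byte form → F3 B9 BE 90.
U+2514: 3-byte form → E2 94 94.
U+FDD0: 3-byte form → EF B7 90.
U+979E3: 4-byte form → F2 97 A7 A3.
U+8A27C: 4-byte form → F2 8A 89 BC.
Concatenated (30 bytes): C5 A9 F3 9F B3 91 C3 BD F3 BB B2 AB F3 B9 BE 90 E2 94 94 EF B7 90 F2 97 A7 A3 F2 8A 89 BC.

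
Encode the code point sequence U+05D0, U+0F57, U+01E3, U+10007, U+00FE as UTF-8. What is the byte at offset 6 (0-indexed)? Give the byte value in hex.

U+05D0 → 2-byte form D7 90 at offsets 0–1.
U+0F57 → 3-byte form E0 BD 97 at offsets 2–4.
U+01E3 → 2-byte form C7 A3 at offsets 5–6.
Offset 6 falls in char 3's range; it's byte 2 of C7 A3 = 0xA3.

0xA3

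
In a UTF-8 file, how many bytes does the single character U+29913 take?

U+29913 = 0x29913. UTF-8 uses 1 byte below 0x80, 2 below 0x800, 3 below 0x10000, 4 up to 0x10FFFF. 0x29913 is in U+10000–U+10FFFF → 4 bytes.

4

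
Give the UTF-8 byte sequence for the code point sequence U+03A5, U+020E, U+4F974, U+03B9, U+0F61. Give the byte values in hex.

CE A5 C8 8E F1 8F A5 B4 CE B9 E0 BD A1

U+03A5: 2-byte form → CE A5.
U+020E: 2-byte form → C8 8E.
U+4F974: 4-byte form → F1 8F A5 B4.
U+03B9: 2-byte form → CE B9.
U+0F61: 3-byte form → E0 BD A1.
Concatenated (13 bytes): CE A5 C8 8E F1 8F A5 B4 CE B9 E0 BD A1.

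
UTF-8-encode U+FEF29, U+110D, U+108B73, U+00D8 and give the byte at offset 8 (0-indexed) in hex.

U+FEF29 → 4-byte form F3 BE BC A9 at offsets 0–3.
U+110D → 3-byte form E1 84 8D at offsets 4–6.
U+108B73 → 4-byte form F4 88 AD B3 at offsets 7–10.
Offset 8 falls in char 3's range; it's byte 2 of F4 88 AD B3 = 0x88.

0x88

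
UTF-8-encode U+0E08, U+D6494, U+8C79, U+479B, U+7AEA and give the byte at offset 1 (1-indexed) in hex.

0xE0

1-indexed offset 1 is 0-indexed offset 0.
U+0E08 → 3-byte form E0 B8 88 at offsets 0–2.
Offset 0 falls in char 1's range; it's byte 1 of E0 B8 88 = 0xE0.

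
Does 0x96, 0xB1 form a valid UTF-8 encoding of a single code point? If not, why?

Byte 0x96 = 10010110 has the form 10xxxxxx — a continuation byte — but there is no preceding leading byte.

invalid (continuation byte with no leading byte)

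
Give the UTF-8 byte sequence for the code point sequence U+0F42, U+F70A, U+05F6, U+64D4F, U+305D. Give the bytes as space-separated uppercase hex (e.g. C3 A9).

E0 BD 82 EF 9C 8A D7 B6 F1 A4 B5 8F E3 81 9D

U+0F42: 3-byte form → E0 BD 82.
U+F70A: 3-byte form → EF 9C 8A.
U+05F6: 2-byte form → D7 B6.
U+64D4F: 4-byte form → F1 A4 B5 8F.
U+305D: 3-byte form → E3 81 9D.
Concatenated (15 bytes): E0 BD 82 EF 9C 8A D7 B6 F1 A4 B5 8F E3 81 9D.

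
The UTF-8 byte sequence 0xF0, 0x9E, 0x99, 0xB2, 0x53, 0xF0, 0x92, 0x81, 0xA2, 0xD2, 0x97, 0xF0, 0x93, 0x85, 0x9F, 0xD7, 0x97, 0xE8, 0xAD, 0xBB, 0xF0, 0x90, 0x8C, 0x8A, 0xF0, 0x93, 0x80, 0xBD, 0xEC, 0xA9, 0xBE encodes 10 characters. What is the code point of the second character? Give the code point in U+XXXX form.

U+0053

Offset 0: leading byte 0xF0 = 11110000 → 4-byte char #1 = F0 9E 99 B2.
Offset 4: leading byte 0x53 = 01010011 → 1-byte char #2 = 53.
Leading byte 0x53 = 01010011 matches 0xxxxxxx → 1-byte sequence.
Byte 1: 0x53 = 01010011, payload 1010011 (7 bits).
Concatenate: 1010011 = 0x53 (7 bits → U+0053).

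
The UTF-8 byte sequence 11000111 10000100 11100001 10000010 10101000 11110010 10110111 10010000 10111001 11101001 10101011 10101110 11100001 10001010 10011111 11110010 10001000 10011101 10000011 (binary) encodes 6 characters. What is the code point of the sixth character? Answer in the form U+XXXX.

U+88743

Offset 0: leading byte 0xC7 = 11000111 → 2-byte char #1 = C7 84.
Offset 2: leading byte 0xE1 = 11100001 → 3-byte char #2 = E1 82 A8.
Offset 5: leading byte 0xF2 = 11110010 → 4-byte char #3 = F2 B7 90 B9.
Offset 9: leading byte 0xE9 = 11101001 → 3-byte char #4 = E9 AB AE.
Offset 12: leading byte 0xE1 = 11100001 → 3-byte char #5 = E1 8A 9F.
Offset 15: leading byte 0xF2 = 11110010 → 4-byte char #6 = F2 88 9D 83.
Leading byte 0xF2 = 11110010 matches 11110xxx → 4-byte sequence.
Byte 1: 0xF2 = 11110010, payload 010 (3 bits).
Byte 2: 0x88 = 10001000 (10xxxxxx ✓), payload 001000.
Byte 3: 0x9D = 10011101 (10xxxxxx ✓), payload 011101.
Byte 4: 0x83 = 10000011 (10xxxxxx ✓), payload 000011.
Concatenate: 010001000011101000011 = 0x88743 (21 bits → U+88743).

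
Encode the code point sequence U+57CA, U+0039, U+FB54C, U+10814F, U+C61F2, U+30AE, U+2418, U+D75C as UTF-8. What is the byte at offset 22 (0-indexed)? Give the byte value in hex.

U+57CA → 3-byte form E5 9F 8A at offsets 0–2.
U+0039 → 1-byte form 39 at offsets 3–3.
U+FB54C → 4-byte form F3 BB 95 8C at offsets 4–7.
U+10814F → 4-byte form F4 88 85 8F at offsets 8–11.
U+C61F2 → 4-byte form F3 86 87 B2 at offsets 12–15.
U+30AE → 3-byte form E3 82 AE at offsets 16–18.
U+2418 → 3-byte form E2 90 98 at offsets 19–21.
U+D75C → 3-byte form ED 9D 9C at offsets 22–24.
Offset 22 falls in char 8's range; it's byte 1 of ED 9D 9C = 0xED.

0xED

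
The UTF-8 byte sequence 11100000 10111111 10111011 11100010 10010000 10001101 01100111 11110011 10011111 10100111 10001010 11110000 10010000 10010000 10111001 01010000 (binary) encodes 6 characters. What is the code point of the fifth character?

U+10439

Offset 0: leading byte 0xE0 = 11100000 → 3-byte char #1 = E0 BF BB.
Offset 3: leading byte 0xE2 = 11100010 → 3-byte char #2 = E2 90 8D.
Offset 6: leading byte 0x67 = 01100111 → 1-byte char #3 = 67.
Offset 7: leading byte 0xF3 = 11110011 → 4-byte char #4 = F3 9F A7 8A.
Offset 11: leading byte 0xF0 = 11110000 → 4-byte char #5 = F0 90 90 B9.
Leading byte 0xF0 = 11110000 matches 11110xxx → 4-byte sequence.
Byte 1: 0xF0 = 11110000, payload 000 (3 bits).
Byte 2: 0x90 = 10010000 (10xxxxxx ✓), payload 010000.
Byte 3: 0x90 = 10010000 (10xxxxxx ✓), payload 010000.
Byte 4: 0xB9 = 10111001 (10xxxxxx ✓), payload 111001.
Concatenate: 000010000010000111001 = 0x10439 (21 bits → U+10439).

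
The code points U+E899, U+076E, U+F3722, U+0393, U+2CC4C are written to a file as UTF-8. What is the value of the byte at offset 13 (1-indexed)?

1-indexed offset 13 is 0-indexed offset 12.
U+E899 → 3-byte form EE A2 99 at offsets 0–2.
U+076E → 2-byte form DD AE at offsets 3–4.
U+F3722 → 4-byte form F3 B3 9C A2 at offsets 5–8.
U+0393 → 2-byte form CE 93 at offsets 9–10.
U+2CC4C → 4-byte form F0 AC B1 8C at offsets 11–14.
Offset 12 falls in char 5's range; it's byte 2 of F0 AC B1 8C = 0xAC.

0xAC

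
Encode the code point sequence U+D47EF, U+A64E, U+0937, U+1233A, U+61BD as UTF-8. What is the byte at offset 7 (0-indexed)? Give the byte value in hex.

0xE0

U+D47EF → 4-byte form F3 94 9F AF at offsets 0–3.
U+A64E → 3-byte form EA 99 8E at offsets 4–6.
U+0937 → 3-byte form E0 A4 B7 at offsets 7–9.
Offset 7 falls in char 3's range; it's byte 1 of E0 A4 B7 = 0xE0.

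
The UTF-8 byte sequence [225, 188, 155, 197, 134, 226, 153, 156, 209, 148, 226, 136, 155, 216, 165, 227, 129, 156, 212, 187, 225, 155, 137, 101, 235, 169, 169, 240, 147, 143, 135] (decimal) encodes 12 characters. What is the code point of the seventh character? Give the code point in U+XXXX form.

Offset 0: leading byte 0xE1 = 11100001 → 3-byte char #1 = E1 BC 9B.
Offset 3: leading byte 0xC5 = 11000101 → 2-byte char #2 = C5 86.
Offset 5: leading byte 0xE2 = 11100010 → 3-byte char #3 = E2 99 9C.
Offset 8: leading byte 0xD1 = 11010001 → 2-byte char #4 = D1 94.
Offset 10: leading byte 0xE2 = 11100010 → 3-byte char #5 = E2 88 9B.
Offset 13: leading byte 0xD8 = 11011000 → 2-byte char #6 = D8 A5.
Offset 15: leading byte 0xE3 = 11100011 → 3-byte char #7 = E3 81 9C.
Leading byte 0xE3 = 11100011 matches 1110xxxx → 3-byte sequence.
Byte 1: 0xE3 = 11100011, payload 0011 (4 bits).
Byte 2: 0x81 = 10000001 (10xxxxxx ✓), payload 000001.
Byte 3: 0x9C = 10011100 (10xxxxxx ✓), payload 011100.
Concatenate: 0011000001011100 = 0x305C (16 bits → U+305C).

U+305C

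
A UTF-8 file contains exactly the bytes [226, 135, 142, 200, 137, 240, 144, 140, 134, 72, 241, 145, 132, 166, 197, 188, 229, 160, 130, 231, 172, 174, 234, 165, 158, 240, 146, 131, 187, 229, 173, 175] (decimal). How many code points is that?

Byte at offset 0: 0xE2 = 11100010 → 3-byte char (#1). Advance 3.
Byte at offset 3: 0xC8 = 11001000 → 2-byte char (#2). Advance 2.
Byte at offset 5: 0xF0 = 11110000 → 4-byte char (#3). Advance 4.
Byte at offset 9: 0x48 = 01001000 → 1-byte char (#4). Advance 1.
Byte at offset 10: 0xF1 = 11110001 → 4-byte char (#5). Advance 4.
Byte at offset 14: 0xC5 = 11000101 → 2-byte char (#6). Advance 2.
Byte at offset 16: 0xE5 = 11100101 → 3-byte char (#7). Advance 3.
Byte at offset 19: 0xE7 = 11100111 → 3-byte char (#8). Advance 3.
Byte at offset 22: 0xEA = 11101010 → 3-byte char (#9). Advance 3.
Byte at offset 25: 0xF0 = 11110000 → 4-byte char (#10). Advance 4.
Byte at offset 29: 0xE5 = 11100101 → 3-byte char (#11). Advance 3.
Reached end at offset 32 after 11 code points.

11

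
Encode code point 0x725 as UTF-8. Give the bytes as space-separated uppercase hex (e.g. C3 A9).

U+0725 = 0x725 = 1829 decimal. In range U+0080–U+07FF → 2-byte form: 110xxxxx 10xxxxxx.
Binary (11 bits): 11100100101.
Split 5+6: 11100 | 100101.
Byte 1: 11011100 = 0xDC.
Byte 2: 10100101 = 0xA5.

DC A5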